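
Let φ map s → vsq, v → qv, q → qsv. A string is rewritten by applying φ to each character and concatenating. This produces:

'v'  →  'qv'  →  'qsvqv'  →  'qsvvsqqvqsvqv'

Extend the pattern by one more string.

qsvvsqqvqvvsqqsvqsvqvqsvvsqqvqsvqv

Applying the rule to each of the 13 symbols of qsvvsqqvqsvqv gives the pieces qsv vsq qv qv vsq qsv qsv qv qsv vsq qv qsv qv, which concatenate to the answer.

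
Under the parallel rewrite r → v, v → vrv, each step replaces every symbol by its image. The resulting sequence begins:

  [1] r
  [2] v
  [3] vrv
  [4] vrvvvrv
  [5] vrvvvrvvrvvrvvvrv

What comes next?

Rewriting the 17 symbols of vrvvvrvvrvvrvvvrv one by one yields vrv v vrv vrv vrv v vrv vrv v vrv vrv v vrv vrv vrv v vrv; concatenated:

vrvvvrvvrvvrvvvrvvrvvvrvvrvvvrvvrvvrvvvrv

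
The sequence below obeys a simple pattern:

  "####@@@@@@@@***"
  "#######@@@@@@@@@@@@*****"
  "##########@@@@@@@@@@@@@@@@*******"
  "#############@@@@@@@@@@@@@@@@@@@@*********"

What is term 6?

###################@@@@@@@@@@@@@@@@@@@@@@@@@@@@*************

Term n consists of 3n-2 #'s, followed by 4n @'s, followed by 2n-1 *'s, where the shown terms are n = 2, 3, 4, 5.
For term 6, n = 7, so the run lengths are 19, 28, 13.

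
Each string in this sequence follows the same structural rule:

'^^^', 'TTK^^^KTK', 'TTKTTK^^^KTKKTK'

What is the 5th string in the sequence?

TTKTTKTTKTTK^^^KTKKTKKTKKTK

Each term wraps the previous one in TTK on the left and KTK on the right.
From TTKTTK^^^KTKKTK, 2 further steps: TTKTTK^^^KTKKTK → TTKTTKTTK^^^KTKKTKKTK → (answer).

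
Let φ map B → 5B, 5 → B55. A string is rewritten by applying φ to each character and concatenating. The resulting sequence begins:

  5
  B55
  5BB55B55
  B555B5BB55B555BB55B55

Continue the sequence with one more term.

5BB55B55B555BB555B5BB55B555BB55B55B555B5BB55B555BB55B55

Applying the rule to each of the 21 symbols of B555B5BB55B555BB55B55 gives the pieces 5B B55 B55 B55 5B B55 5B 5B B55 B55 5B B55 B55 B55 5B 5B B55 B55 5B B55 B55, which concatenate to the answer.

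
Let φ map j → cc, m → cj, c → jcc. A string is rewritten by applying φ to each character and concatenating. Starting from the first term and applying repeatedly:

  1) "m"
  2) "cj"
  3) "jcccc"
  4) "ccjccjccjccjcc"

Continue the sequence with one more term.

Replace each of the 14 characters of ccjccjccjccjcc in place — jcc jcc cc jcc jcc cc jcc jcc cc jcc jcc cc jcc jcc — and concatenate.

jccjccccjccjccccjccjccccjccjccccjccjcc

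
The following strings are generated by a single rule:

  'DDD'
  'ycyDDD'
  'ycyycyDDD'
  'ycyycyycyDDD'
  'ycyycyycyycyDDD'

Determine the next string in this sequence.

Each term is the previous one with ycy prepended.
Applying this once more to ycyycyycyycyDDD:

ycyycyycyycyycyDDD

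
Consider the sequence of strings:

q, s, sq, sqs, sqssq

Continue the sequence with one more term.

This is a Fibonacci-style word recurrence s(k) = s(k−1)·s(k−2): e.g. s·q = sq.
The next term joins sqssq and sqs.

sqssqsqs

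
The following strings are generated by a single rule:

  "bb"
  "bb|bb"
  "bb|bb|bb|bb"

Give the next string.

s(k+1) = s(k)·|·s(k) — each term doubles the last with '|' between the halves.
Doubling bb|bb|bb|bb with '|' between the halves:

bb|bb|bb|bb|bb|bb|bb|bb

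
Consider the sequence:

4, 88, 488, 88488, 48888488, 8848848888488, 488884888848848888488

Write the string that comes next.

8848848888488488884888848848888488

Each term (from the third on) is the two preceding terms concatenated in order: term 3 = 4·88 = 488.
Continuing: 8848848888488 · 488884888848848888488 gives term 8.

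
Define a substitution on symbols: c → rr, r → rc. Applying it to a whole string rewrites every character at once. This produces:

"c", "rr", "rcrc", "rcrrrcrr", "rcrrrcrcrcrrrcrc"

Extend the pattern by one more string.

rcrrrcrcrcrrrcrrrcrrrcrcrcrrrcrr

Applying the rule to each of the 16 symbols of rcrrrcrcrcrrrcrc gives the pieces rc rr rc rc rc rr rc rr rc rr rc rc rc rr rc rr, which concatenate to the answer.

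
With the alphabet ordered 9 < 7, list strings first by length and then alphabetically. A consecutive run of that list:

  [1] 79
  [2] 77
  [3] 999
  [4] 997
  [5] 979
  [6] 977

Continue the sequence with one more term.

Find the rightmost character of 977 below 7, bump it to the next letter, and reset everything to its right to 9.

799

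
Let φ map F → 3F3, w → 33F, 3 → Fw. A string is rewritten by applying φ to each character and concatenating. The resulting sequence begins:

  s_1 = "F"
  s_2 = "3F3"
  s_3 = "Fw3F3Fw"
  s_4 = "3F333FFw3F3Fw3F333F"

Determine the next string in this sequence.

Fw3F3FwFwFw3F33F333FFw3F3Fw3F333FFw3F3FwFwFw3F3

Applying the rule to each of the 19 symbols of 3F333FFw3F3Fw3F333F gives the pieces Fw 3F3 Fw Fw Fw 3F3 3F3 33F Fw 3F3 Fw 3F3 33F Fw 3F3 Fw Fw Fw 3F3, which concatenate to the answer.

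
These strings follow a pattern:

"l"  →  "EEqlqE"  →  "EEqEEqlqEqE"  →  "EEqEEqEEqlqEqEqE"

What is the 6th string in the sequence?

EEqEEqEEqEEqEEqlqEqEqEqEqE

Each term wraps the previous one in EEq on the left and qE on the right.
From EEqEEqEEqlqEqEqE, 2 further steps: EEqEEqEEqlqEqEqE → EEqEEqEEqEEqlqEqEqEqE → (answer).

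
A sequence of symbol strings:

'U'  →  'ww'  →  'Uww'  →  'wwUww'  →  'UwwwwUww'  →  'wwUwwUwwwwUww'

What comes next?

UwwwwUwwwwUwwUwwwwUww

Each term (from the third on) is the two preceding terms concatenated in order: term 3 = U·ww = Uww.
Continuing: UwwwwUww · wwUwwUwwwwUww gives term 7.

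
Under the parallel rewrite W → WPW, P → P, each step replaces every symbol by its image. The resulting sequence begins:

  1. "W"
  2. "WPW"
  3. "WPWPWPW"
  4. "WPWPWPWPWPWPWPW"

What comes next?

WPWPWPWPWPWPWPWPWPWPWPWPWPWPWPW

Applying the rule to each of the 15 symbols of WPWPWPWPWPWPWPW gives the pieces WPW P WPW P WPW P WPW P WPW P WPW P WPW P WPW, which concatenate to the answer.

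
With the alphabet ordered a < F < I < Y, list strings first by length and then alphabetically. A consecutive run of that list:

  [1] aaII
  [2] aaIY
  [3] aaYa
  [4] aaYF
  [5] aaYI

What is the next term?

aaYY

The successor of aaYI increments the rightmost position that isn't already Y and resets every position after it to a.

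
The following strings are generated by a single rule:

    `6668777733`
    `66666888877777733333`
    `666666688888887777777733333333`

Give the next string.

Reading off run lengths: 6 runs 3, 5, 7; 8 runs 1, 4, 7; 7 runs 4, 6, 8; 3 runs 2, 5, 8 — each is linear in n (n = 1, 2, …).
For the next term, n = 4, so the run lengths are 9, 10, 10, 11.

6666666668888888888777777777733333333333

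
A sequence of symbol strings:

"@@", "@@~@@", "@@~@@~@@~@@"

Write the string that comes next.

s(k+1) = s(k)·~·s(k) — each term doubles the last with '~' between the halves.
Doubling @@~@@~@@~@@ with '~' between the halves:

@@~@@~@@~@@~@@~@@~@@~@@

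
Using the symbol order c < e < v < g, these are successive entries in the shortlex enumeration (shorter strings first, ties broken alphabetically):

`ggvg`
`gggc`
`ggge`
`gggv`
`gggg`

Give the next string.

After gggg the length-4 strings are exhausted; the first length-5 string is 5 copies of c.

ccccc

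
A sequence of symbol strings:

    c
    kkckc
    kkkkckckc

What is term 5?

s(k+1) = kk·s(k)·kc, so each term gains kk as a prefix and kc as a suffix.
From kkkkckckc, 2 further steps: kkkkckckc → kkkkkkckckckc → (answer).

kkkkkkkkckckckckc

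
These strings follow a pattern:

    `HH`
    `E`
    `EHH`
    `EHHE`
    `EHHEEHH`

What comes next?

EHHEEHHEHHE

This is a Fibonacci-style word recurrence s(k) = s(k−1)·s(k−2): e.g. E·HH = EHH.
The next term joins EHHEEHH and EHHE.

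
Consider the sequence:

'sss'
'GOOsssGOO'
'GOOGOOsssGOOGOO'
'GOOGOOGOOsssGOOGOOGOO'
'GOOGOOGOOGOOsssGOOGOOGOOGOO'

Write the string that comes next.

s(k+1) = GOO·s(k)·GOO, so each term gains GOO as a prefix and GOO as a suffix.
Applying this once more to GOOGOOGOOGOOsssGOOGOOGOOGOO:

GOOGOOGOOGOOGOOsssGOOGOOGOOGOOGOO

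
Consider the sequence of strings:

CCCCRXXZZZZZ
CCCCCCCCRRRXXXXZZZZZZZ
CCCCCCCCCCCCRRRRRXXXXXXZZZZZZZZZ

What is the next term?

The n-th term is 4n C's then 2n-1 R's then 2n X's then 2n+3 Z's (n = 1, 2, …).
For the next term, n = 4, so the run lengths are 16, 7, 8, 11.

CCCCCCCCCCCCCCCCRRRRRRRXXXXXXXXZZZZZZZZZZZ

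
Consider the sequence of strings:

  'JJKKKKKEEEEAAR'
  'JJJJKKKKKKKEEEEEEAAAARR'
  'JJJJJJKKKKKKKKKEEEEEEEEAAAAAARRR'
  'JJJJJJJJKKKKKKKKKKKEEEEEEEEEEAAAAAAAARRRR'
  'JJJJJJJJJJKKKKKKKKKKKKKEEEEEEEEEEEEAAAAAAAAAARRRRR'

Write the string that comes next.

Term n consists of 2n J's, followed by 2n+3 K's, followed by 2n+2 E's, followed by 2n A's, followed by n R's (n = 1, 2, …).
At n = 6 the blocks have lengths 12, 15, 14, 12, 6.

JJJJJJJJJJJJKKKKKKKKKKKKKKKEEEEEEEEEEEEEEAAAAAAAAAAAARRRRRR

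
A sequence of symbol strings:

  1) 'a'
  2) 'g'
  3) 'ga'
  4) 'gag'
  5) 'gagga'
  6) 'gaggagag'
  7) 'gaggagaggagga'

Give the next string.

gaggagaggaggagaggagag

Each term (from the third on) is the previous term followed by the one before it: term 3 = g·a = ga.
The next term joins gaggagaggagga and gaggagag.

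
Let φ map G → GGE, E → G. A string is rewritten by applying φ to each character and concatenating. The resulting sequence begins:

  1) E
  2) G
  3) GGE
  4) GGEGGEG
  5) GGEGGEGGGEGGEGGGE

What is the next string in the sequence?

GGEGGEGGGEGGEGGGEGGEGGEGGGEGGEGGGEGGEGGEG

φ(GGEGGEGGGEGGEGGGE) expands symbol-by-symbol to GGE GGE G GGE GGE G GGE GGE GGE G GGE GGE G GGE GGE GGE G; joining the 17 pieces gives the next term.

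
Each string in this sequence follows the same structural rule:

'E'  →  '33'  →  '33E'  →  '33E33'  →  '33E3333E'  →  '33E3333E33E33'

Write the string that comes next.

From term 3 onward, concatenate the last term with the second-to-last: 33·E = 33E, 33E·33 = 33E33, …
Continuing: 33E3333E33E33 · 33E3333E gives term 7.

33E3333E33E3333E3333E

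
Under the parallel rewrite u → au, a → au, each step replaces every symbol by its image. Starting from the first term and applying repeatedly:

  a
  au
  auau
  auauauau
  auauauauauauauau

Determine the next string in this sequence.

Applying the rule to each of the 16 symbols of auauauauauauauau gives the pieces au au au au au au au au au au au au au au au au, which concatenate to the answer.

auauauauauauauauauauauauauauauau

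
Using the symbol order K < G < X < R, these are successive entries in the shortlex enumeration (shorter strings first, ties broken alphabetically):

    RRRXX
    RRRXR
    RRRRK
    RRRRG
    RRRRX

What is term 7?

KKKKKK

Continuing the enumeration 2 steps past RRRRX: RRRRX → RRRRR → (answer).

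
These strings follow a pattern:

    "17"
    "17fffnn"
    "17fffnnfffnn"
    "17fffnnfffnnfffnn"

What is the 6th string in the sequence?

Each term is the previous one with fffnn appended.
From 17fffnnfffnnfffnn, 2 further steps: 17fffnnfffnnfffnn → 17fffnnfffnnfffnnfffnn → (answer).

17fffnnfffnnfffnnfffnnfffnn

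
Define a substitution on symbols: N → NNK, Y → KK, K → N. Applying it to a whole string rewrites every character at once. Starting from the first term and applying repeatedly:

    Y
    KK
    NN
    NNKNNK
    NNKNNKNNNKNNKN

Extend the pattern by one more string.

Applying the rule to each of the 14 symbols of NNKNNKNNNKNNKN gives the pieces NNK NNK N NNK NNK N NNK NNK NNK N NNK NNK N NNK, which concatenate to the answer.

NNKNNKNNNKNNKNNNKNNKNNKNNNKNNKNNNK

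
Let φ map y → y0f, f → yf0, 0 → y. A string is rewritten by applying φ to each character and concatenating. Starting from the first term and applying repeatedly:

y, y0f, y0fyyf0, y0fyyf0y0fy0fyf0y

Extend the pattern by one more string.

φ(y0fyyf0y0fy0fyf0y) expands symbol-by-symbol to y0f y yf0 y0f y0f yf0 y y0f y yf0 y0f y yf0 y0f yf0 y y0f; joining the 17 pieces gives the next term.

y0fyyf0y0fy0fyf0yy0fyyf0y0fyyf0y0fyf0yy0f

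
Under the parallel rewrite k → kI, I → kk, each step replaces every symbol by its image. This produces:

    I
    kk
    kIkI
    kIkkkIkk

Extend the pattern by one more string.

kIkkkIkIkIkkkIkI

Apply φ to kIkkkIkk symbol by symbol: k→kI, I→kk, k→kI, k→kI, k→kI, I→kk, k→kI, k→kI; joined: kI kk kI kI kI kk kI kI.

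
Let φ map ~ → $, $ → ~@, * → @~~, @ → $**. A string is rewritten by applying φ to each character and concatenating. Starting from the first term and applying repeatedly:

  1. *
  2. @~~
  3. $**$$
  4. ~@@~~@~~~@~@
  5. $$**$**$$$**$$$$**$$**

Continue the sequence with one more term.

φ($$**$**$$$**$$$$**$$**) expands symbol-by-symbol to ~@ ~@ @~~ @~~ ~@ @~~ @~~ ~@ ~@ ~@ @~~ @~~ ~@ ~@ ~@ ~@ @~~ @~~ ~@ ~@ @~~ @~~; joining the 22 pieces gives the next term.

~@~@@~~@~~~@@~~@~~~@~@~@@~~@~~~@~@~@~@@~~@~~~@~@@~~@~~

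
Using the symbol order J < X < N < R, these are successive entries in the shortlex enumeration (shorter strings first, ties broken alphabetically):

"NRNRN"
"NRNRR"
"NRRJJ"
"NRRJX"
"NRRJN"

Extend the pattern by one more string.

Treat NRRJN as a base-4 numeral over the given alphabet and add one, carrying through any trailing R's.

NRRJR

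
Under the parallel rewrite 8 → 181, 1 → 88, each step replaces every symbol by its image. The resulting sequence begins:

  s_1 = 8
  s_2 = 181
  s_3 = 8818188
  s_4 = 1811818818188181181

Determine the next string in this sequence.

Rewriting the 19 symbols of 1811818818188181181 one by one yields 88 181 88 88 181 88 181 181 88 181 88 181 181 88 181 88 88 181 88; concatenated:

88181888818188181181881818818118188181888818188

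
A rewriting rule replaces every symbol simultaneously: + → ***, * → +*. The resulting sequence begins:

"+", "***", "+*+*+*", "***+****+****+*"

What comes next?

+*+*+****+*+*+*+****+*+*+*+****+*

Replace each of the 15 characters of ***+****+****+* in place — +* +* +* *** +* +* +* +* *** +* +* +* +* *** +* — and concatenate.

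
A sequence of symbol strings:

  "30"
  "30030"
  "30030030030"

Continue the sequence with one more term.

30030030030030030030030

s(k+1) = s(k)·0·s(k) — each term doubles the last with '0' between the halves.
So the next term is two copies of 30030030030 with '0' between the halves.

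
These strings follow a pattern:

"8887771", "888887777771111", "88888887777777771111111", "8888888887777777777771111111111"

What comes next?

Term n consists of 2n+1 8's, followed by 3n 7's, followed by 3n-2 1's (n = 1, 2, …).
For the next term, n = 5, so the run lengths are 11, 15, 13.

888888888887777777777777771111111111111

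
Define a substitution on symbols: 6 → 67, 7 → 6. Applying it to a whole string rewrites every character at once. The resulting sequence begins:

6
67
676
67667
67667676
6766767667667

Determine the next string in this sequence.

676676766766767667676

Replace each of the 13 characters of 6766767667667 in place — 67 6 67 67 6 67 6 67 67 6 67 67 6 — and concatenate.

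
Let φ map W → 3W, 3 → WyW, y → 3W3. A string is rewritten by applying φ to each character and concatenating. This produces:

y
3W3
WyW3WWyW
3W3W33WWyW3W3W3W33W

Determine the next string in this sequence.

Replace each of the 19 characters of 3W3W33WWyW3W3W3W33W in place — WyW 3W WyW 3W WyW WyW 3W 3W 3W3 3W WyW 3W WyW 3W WyW 3W WyW WyW 3W — and concatenate.

WyW3WWyW3WWyWWyW3W3W3W33WWyW3WWyW3WWyW3WWyWWyW3W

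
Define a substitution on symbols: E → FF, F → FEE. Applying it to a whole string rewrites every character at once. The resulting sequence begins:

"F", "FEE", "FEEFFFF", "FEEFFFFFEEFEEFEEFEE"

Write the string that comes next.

Replace each of the 19 characters of FEEFFFFFEEFEEFEEFEE in place — FEE FF FF FEE FEE FEE FEE FEE FF FF FEE FF FF FEE FF FF FEE FF FF — and concatenate.

FEEFFFFFEEFEEFEEFEEFEEFFFFFEEFFFFFEEFFFFFEEFFFF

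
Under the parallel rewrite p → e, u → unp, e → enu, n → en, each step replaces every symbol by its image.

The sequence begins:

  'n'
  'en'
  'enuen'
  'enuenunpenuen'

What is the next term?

Rewriting the 13 symbols of enuenunpenuen one by one yields enu en unp enu en unp en e enu en unp enu en; concatenated:

enuenunpenuenunpeneenuenunpenuen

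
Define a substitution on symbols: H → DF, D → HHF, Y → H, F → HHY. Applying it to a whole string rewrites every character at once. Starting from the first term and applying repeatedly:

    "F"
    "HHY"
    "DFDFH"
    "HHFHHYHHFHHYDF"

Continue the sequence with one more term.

DFDFHHYDFDFHDFDFHHYDFDFHHHFHHY

φ(HHFHHYHHFHHYDF) expands symbol-by-symbol to DF DF HHY DF DF H DF DF HHY DF DF H HHF HHY; joining the 14 pieces gives the next term.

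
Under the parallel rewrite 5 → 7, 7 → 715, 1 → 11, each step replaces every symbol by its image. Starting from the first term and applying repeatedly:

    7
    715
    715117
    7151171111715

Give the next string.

Rewriting the 13 symbols of 7151171111715 one by one yields 715 11 7 11 11 715 11 11 11 11 715 11 7; concatenated:

715117111171511111111715117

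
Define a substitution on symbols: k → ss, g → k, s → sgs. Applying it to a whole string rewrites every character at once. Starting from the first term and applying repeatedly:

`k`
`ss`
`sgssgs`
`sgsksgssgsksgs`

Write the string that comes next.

Replace each of the 14 characters of sgsksgssgsksgs in place — sgs k sgs ss sgs k sgs sgs k sgs ss sgs k sgs — and concatenate.

sgsksgssssgsksgssgsksgssssgsksgs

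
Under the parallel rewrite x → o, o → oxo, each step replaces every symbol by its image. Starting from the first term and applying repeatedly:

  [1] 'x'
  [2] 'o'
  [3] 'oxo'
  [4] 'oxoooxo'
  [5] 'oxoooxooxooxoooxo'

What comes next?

oxoooxooxooxoooxooxoooxooxoooxooxooxoooxo

φ(oxoooxooxooxoooxo) expands symbol-by-symbol to oxo o oxo oxo oxo o oxo oxo o oxo oxo o oxo oxo oxo o oxo; joining the 17 pieces gives the next term.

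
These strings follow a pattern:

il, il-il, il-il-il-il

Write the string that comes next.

Each string is two copies of the previous one joined by '-'.
So the next term is two copies of il-il-il-il with '-' between the halves.

il-il-il-il-il-il-il-il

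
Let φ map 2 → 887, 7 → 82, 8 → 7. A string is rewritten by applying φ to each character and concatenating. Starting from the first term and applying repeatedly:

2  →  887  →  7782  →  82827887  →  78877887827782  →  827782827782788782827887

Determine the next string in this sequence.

78878282788778878282788782778278877887827782

Applying the rule to each of the 24 symbols of 827782827782788782827887 gives the pieces 7 887 82 82 7 887 7 887 82 82 7 887 82 7 7 82 7 887 7 887 82 7 7 82, which concatenate to the answer.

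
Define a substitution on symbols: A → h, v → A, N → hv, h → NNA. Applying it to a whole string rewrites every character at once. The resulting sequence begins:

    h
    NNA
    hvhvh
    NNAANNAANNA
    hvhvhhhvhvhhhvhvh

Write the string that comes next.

Rewriting the 17 symbols of hvhvhhhvhvhhhvhvh one by one yields NNA A NNA A NNA NNA NNA A NNA A NNA NNA NNA A NNA A NNA; concatenated:

NNAANNAANNANNANNAANNAANNANNANNAANNAANNA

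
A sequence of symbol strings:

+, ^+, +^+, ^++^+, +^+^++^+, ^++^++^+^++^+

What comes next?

From term 3 onward, concatenate the second-to-last term with the last: +·^+ = +^+, ^+·+^+ = ^++^+, …
Continuing: +^+^++^+ · ^++^++^+^++^+ gives term 7.

+^+^++^+^++^++^+^++^+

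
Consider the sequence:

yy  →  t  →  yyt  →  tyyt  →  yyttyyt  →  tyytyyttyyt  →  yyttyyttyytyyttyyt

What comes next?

tyytyyttyytyyttyyttyytyyttyyt

From term 3 onward, concatenate the second-to-last term with the last: yy·t = yyt, t·yyt = tyyt, …
Continuing: tyytyyttyyt · yyttyyttyytyyttyyt gives term 8.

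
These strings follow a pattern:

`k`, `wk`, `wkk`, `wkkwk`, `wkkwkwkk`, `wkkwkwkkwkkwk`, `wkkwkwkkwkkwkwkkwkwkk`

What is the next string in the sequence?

wkkwkwkkwkkwkwkkwkwkkwkkwkwkkwkkwk

This is a Fibonacci-style word recurrence s(k) = s(k−1)·s(k−2): e.g. wk·k = wkk.
Continuing: wkkwkwkkwkkwkwkkwkwkk · wkkwkwkkwkkwk gives term 8.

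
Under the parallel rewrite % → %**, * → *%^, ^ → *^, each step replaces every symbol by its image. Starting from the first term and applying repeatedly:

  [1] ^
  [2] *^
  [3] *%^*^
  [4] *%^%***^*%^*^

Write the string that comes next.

Applying the rule to each of the 13 symbols of *%^%***^*%^*^ gives the pieces *%^ %** *^ %** *%^ *%^ *%^ *^ *%^ %** *^ *%^ *^, which concatenate to the answer.

*%^%***^%***%^*%^*%^*^*%^%***^*%^*^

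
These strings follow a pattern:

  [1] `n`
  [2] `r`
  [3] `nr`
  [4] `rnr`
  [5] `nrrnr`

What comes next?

rnrnrrnr

This is a Fibonacci-style word recurrence s(k) = s(k−2)·s(k−1): e.g. n·r = nr.
So term 6 is rnr·nrrnr.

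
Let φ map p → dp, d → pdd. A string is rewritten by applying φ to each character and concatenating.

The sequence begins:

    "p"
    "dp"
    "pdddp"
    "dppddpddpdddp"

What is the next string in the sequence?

Rewriting the 13 symbols of dppddpddpdddp one by one yields pdd dp dp pdd pdd dp pdd pdd dp pdd pdd pdd dp; concatenated:

pdddpdppddpdddppddpdddppddpddpdddp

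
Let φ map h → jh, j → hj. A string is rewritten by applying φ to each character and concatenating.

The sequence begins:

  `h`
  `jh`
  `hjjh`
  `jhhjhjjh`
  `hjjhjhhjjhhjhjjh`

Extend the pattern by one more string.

Rewriting the 16 symbols of hjjhjhhjjhhjhjjh one by one yields jh hj hj jh hj jh jh hj hj jh jh hj jh hj hj jh; concatenated:

jhhjhjjhhjjhjhhjhjjhjhhjjhhjhjjh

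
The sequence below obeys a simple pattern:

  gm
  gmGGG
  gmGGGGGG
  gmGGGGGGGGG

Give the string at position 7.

The strings grow by a fixed suffix GGG each time.
From gmGGGGGGGGG, 3 further steps: gmGGGGGGGGG → gmGGGGGGGGGGGG → gmGGGGGGGGGGGGGGG → (answer).

gmGGGGGGGGGGGGGGGGGG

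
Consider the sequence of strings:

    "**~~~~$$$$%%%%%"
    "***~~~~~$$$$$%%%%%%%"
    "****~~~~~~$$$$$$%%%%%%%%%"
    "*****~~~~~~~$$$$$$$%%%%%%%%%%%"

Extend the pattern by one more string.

******~~~~~~~~$$$$$$$$%%%%%%%%%%%%%

The n-th term is n *'s then n+2 ~'s then n+2 $'s then 2n+1 %'s, where the shown terms are n = 2, 3, 4, 5.
Setting n = 6 gives 6, 8, 8, 13 characters in each block.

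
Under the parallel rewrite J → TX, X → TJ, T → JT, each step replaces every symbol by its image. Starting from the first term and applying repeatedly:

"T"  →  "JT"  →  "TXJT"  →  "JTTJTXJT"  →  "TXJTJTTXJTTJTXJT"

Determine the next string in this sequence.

φ(TXJTJTTXJTTJTXJT) expands symbol-by-symbol to JT TJ TX JT TX JT JT TJ TX JT JT TX JT TJ TX JT; joining the 16 pieces gives the next term.

JTTJTXJTTXJTJTTJTXJTJTTXJTTJTXJT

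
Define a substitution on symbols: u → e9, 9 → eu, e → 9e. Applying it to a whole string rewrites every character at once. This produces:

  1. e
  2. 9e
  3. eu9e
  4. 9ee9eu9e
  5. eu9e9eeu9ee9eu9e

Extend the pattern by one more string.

Rewriting the 16 symbols of eu9e9eeu9ee9eu9e one by one yields 9e e9 eu 9e eu 9e 9e e9 eu 9e 9e eu 9e e9 eu 9e; concatenated:

9ee9eu9eeu9e9ee9eu9e9eeu9ee9eu9e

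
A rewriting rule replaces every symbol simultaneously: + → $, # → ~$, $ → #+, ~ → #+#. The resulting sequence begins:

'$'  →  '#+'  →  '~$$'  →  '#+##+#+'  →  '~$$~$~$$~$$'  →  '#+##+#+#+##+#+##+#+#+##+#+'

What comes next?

Applying the rule to each of the 26 symbols of #+##+#+#+##+#+##+#+#+##+#+ gives the pieces ~$ $ ~$ ~$ $ ~$ $ ~$ $ ~$ ~$ $ ~$ $ ~$ ~$ $ ~$ $ ~$ $ ~$ ~$ $ ~$ $, which concatenate to the answer.

~$$~$~$$~$$~$$~$~$$~$$~$~$$~$$~$$~$~$$~$$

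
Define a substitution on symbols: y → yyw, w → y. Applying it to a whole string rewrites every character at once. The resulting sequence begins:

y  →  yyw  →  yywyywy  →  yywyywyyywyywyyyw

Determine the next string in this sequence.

Replace each of the 17 characters of yywyywyyywyywyyyw in place — yyw yyw y yyw yyw y yyw yyw yyw y yyw yyw y yyw yyw yyw y — and concatenate.

yywyywyyywyywyyywyywyywyyywyywyyywyywyywy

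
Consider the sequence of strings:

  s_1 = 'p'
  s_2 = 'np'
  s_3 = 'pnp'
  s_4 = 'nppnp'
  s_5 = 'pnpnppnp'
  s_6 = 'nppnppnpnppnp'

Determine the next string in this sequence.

This is a Fibonacci-style word recurrence s(k) = s(k−2)·s(k−1): e.g. p·np = pnp.
So term 7 is pnpnppnp·nppnppnpnppnp.

pnpnppnpnppnppnpnppnp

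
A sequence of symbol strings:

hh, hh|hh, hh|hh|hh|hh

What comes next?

s(k+1) = s(k)·|·s(k) — each term doubles the last with '|' between the halves.
Doubling hh|hh|hh|hh with '|' between the halves:

hh|hh|hh|hh|hh|hh|hh|hh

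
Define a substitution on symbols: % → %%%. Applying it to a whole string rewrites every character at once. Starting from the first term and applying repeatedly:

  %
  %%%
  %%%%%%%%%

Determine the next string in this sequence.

%%%%%%%%%%%%%%%%%%%%%%%%%%%

Rewriting each symbol of %%%%%%%%%: %→%%%, %→%%%, %→%%%, %→%%%, %→%%%, %→%%%, %→%%%, %→%%%, %→%%%, which concatenates to %%% %%% %%% %%% %%% %%% %%% %%% %%%.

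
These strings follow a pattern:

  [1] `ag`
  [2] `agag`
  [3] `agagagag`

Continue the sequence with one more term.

s(k+1) = s(k)·s(k) — each term doubles the last.
Doubling agagagag:

agagagagagagagag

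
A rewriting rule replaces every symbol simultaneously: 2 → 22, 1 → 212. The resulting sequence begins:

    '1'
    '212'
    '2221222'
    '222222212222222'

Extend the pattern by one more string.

Replace each of the 15 characters of 222222212222222 in place — 22 22 22 22 22 22 22 212 22 22 22 22 22 22 22 — and concatenate.

2222222222222221222222222222222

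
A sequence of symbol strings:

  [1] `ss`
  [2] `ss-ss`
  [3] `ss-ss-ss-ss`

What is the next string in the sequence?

Each string is two copies of the previous one joined by '-'.
One more doubling of ss-ss-ss-ss gives the answer.

ss-ss-ss-ss-ss-ss-ss-ss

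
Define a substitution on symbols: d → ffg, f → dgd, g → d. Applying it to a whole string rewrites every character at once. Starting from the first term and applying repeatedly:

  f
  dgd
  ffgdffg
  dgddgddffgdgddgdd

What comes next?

ffgdffgffgdffgffgdgddgddffgdffgffgdffgffg

φ(dgddgddffgdgddgdd) expands symbol-by-symbol to ffg d ffg ffg d ffg ffg dgd dgd d ffg d ffg ffg d ffg ffg; joining the 17 pieces gives the next term.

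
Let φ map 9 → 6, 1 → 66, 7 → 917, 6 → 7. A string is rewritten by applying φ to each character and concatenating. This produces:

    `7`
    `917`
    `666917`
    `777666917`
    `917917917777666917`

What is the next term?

666917666917666917917917917777666917

Replace each of the 18 characters of 917917917777666917 in place — 6 66 917 6 66 917 6 66 917 917 917 917 7 7 7 6 66 917 — and concatenate.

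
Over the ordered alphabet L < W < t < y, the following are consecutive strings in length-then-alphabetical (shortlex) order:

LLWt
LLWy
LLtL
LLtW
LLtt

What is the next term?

Treat LLtt as a base-4 numeral over the given alphabet and add one, carrying through any trailing y's.

LLty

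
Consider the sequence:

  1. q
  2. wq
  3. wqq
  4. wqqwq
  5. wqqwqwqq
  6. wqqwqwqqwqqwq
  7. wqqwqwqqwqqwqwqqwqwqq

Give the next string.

This is a Fibonacci-style word recurrence s(k) = s(k−1)·s(k−2): e.g. wq·q = wqq.
Continuing: wqqwqwqqwqqwqwqqwqwqq · wqqwqwqqwqqwq gives term 8.

wqqwqwqqwqqwqwqqwqwqqwqqwqwqqwqqwq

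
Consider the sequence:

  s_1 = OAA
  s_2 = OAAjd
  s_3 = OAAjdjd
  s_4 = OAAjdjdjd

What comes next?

The strings grow by a fixed suffix jd each time.
Applying this once more to OAAjdjdjd:

OAAjdjdjdjd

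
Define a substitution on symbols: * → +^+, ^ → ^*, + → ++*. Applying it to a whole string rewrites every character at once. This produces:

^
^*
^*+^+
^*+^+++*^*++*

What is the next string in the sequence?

Rewriting the 13 symbols of ^*+^+++*^*++* one by one yields ^* +^+ ++* ^* ++* ++* ++* +^+ ^* +^+ ++* ++* +^+; concatenated:

^*+^+++*^*++*++*++*+^+^*+^+++*++*+^+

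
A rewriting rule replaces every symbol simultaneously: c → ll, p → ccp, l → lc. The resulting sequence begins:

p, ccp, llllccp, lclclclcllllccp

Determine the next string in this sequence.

Rewriting the 15 symbols of lclclclcllllccp one by one yields lc ll lc ll lc ll lc ll lc lc lc lc ll ll ccp; concatenated:

lclllclllclllclllclclclcllllccp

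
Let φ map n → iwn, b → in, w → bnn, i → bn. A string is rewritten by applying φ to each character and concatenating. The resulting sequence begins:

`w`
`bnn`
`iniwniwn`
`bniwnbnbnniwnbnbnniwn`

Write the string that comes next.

φ(bniwnbnbnniwnbnbnniwn) expands symbol-by-symbol to in iwn bn bnn iwn in iwn in iwn iwn bn bnn iwn in iwn in iwn iwn bn bnn iwn; joining the 21 pieces gives the next term.

iniwnbnbnniwniniwniniwniwnbnbnniwniniwniniwniwnbnbnniwn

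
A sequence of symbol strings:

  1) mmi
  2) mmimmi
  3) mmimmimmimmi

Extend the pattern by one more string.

mmimmimmimmimmimmimmimmi

Each string is two copies of the previous one concatenated.
So the next term is two copies of mmimmimmimmi.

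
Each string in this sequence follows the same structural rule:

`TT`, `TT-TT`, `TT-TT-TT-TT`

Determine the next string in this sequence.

TT-TT-TT-TT-TT-TT-TT-TT

s(k+1) = s(k)·-·s(k) — each term doubles the last with '-' between the halves.
So the next term is two copies of TT-TT-TT-TT with '-' between the halves.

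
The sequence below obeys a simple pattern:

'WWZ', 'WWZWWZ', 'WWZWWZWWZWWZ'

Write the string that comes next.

WWZWWZWWZWWZWWZWWZWWZWWZ

Each string is two copies of the previous one concatenated.
One more doubling of WWZWWZWWZWWZ gives the answer.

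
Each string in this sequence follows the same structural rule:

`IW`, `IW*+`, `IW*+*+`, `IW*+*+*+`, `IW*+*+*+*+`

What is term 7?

IW*+*+*+*+*+*+

The strings grow by a fixed suffix *+ each time.
From IW*+*+*+*+, 2 further steps: IW*+*+*+*+ → IW*+*+*+*+*+ → (answer).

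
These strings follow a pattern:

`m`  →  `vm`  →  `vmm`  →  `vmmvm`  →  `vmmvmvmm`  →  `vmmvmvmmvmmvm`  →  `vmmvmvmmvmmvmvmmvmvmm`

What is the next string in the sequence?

vmmvmvmmvmmvmvmmvmvmmvmmvmvmmvmmvm

From term 3 onward, concatenate the last term with the second-to-last: vm·m = vmm, vmm·vm = vmmvm, …
Continuing: vmmvmvmmvmmvmvmmvmvmm · vmmvmvmmvmmvm gives term 8.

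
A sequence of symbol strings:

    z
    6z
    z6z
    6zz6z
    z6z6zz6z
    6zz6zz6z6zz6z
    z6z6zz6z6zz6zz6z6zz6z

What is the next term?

6zz6zz6z6zz6zz6z6zz6z6zz6zz6z6zz6z

Each term (from the third on) is the two preceding terms concatenated in order: term 3 = z·6z = z6z.
So term 8 is 6zz6zz6z6zz6z·z6z6zz6z6zz6zz6z6zz6z.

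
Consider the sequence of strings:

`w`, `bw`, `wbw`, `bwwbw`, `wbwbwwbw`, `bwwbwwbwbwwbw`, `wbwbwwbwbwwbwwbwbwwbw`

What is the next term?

Each term (from the third on) is the two preceding terms concatenated in order: term 3 = w·bw = wbw.
Continuing: bwwbwwbwbwwbw · wbwbwwbwbwwbwwbwbwwbw gives term 8.

bwwbwwbwbwwbwwbwbwwbwbwwbwwbwbwwbw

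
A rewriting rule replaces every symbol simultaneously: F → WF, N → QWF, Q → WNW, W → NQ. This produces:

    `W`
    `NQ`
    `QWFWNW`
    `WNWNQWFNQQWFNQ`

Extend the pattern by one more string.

NQQWFNQQWFWNWNQWFQWFWNWWNWNQWFQWFWNW

Replace each of the 14 characters of WNWNQWFNQQWFNQ in place — NQ QWF NQ QWF WNW NQ WF QWF WNW WNW NQ WF QWF WNW — and concatenate.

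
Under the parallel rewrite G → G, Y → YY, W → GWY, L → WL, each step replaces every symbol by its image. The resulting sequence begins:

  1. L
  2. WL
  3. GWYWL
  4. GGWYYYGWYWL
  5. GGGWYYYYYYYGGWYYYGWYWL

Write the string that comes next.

φ(GGGWYYYYYYYGGWYYYGWYWL) expands symbol-by-symbol to G G G GWY YY YY YY YY YY YY YY G G GWY YY YY YY G GWY YY GWY WL; joining the 22 pieces gives the next term.

GGGGWYYYYYYYYYYYYYYYGGGWYYYYYYYGGWYYYGWYWL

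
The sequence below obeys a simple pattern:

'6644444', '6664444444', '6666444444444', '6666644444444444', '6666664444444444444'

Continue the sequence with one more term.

The n-th term is n 6's then 2n+1 4's, where the shown terms are n = 2, 3, 4, 5, 6.
Setting n = 7 gives 7, 15 characters in each block.

6666666444444444444444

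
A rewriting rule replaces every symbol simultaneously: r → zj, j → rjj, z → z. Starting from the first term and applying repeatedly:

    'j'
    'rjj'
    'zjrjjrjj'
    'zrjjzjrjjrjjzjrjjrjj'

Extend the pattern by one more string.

zzjrjjrjjzrjjzjrjjrjjzjrjjrjjzrjjzjrjjrjjzjrjjrjj

φ(zrjjzjrjjrjjzjrjjrjj) expands symbol-by-symbol to z zj rjj rjj z rjj zj rjj rjj zj rjj rjj z rjj zj rjj rjj zj rjj rjj; joining the 20 pieces gives the next term.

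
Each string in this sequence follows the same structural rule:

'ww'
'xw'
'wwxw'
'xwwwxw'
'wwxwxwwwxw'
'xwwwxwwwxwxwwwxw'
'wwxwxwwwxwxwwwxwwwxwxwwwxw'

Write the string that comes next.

xwwwxwwwxwxwwwxwwwxwxwwwxwxwwwxwwwxwxwwwxw

From term 3 onward, concatenate the second-to-last term with the last: ww·xw = wwxw, xw·wwxw = xwwwxw, …
So term 8 is xwwwxwwwxwxwwwxw·wwxwxwwwxwxwwwxwwwxwxwwwxw.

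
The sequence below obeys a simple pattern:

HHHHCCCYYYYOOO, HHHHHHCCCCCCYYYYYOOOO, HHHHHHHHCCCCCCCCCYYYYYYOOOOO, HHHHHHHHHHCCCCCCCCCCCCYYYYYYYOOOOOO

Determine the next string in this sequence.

HHHHHHHHHHHHCCCCCCCCCCCCCCCYYYYYYYYOOOOOOO

Reading off run lengths: H runs 4, 6, 8, 10; C runs 3, 6, 9, 12; Y runs 4, 5, 6, 7; O runs 3, 4, 5, 6 — each is linear in n (n = 1, 2, …).
At n = 5 the blocks have lengths 12, 15, 8, 7.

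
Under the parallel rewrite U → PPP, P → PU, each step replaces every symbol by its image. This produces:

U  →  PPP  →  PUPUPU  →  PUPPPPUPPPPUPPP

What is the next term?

PUPPPPUPUPUPUPPPPUPUPUPUPPPPUPUPU

Applying the rule to each of the 15 symbols of PUPPPPUPPPPUPPP gives the pieces PU PPP PU PU PU PU PPP PU PU PU PU PPP PU PU PU, which concatenate to the answer.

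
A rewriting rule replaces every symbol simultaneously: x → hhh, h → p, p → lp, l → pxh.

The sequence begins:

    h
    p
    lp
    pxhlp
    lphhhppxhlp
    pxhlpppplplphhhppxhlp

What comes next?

lphhhppxhlplplplppxhlppxhlpppplplphhhppxhlp

Applying the rule to each of the 21 symbols of pxhlpppplplphhhppxhlp gives the pieces lp hhh p pxh lp lp lp lp pxh lp pxh lp p p p lp lp hhh p pxh lp, which concatenate to the answer.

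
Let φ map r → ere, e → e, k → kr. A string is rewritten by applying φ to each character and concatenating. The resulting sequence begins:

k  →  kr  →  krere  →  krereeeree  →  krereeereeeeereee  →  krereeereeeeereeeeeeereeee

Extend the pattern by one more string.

krereeereeeeereeeeeeereeeeeeeeereeeee

φ(krereeereeeeereeeeeeereeee) expands symbol-by-symbol to kr ere e ere e e e ere e e e e e ere e e e e e e e ere e e e e; joining the 26 pieces gives the next term.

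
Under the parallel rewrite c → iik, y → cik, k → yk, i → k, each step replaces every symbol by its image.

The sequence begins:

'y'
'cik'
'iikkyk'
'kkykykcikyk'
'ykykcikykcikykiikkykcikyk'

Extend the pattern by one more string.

φ(ykykcikykcikykiikkykcikyk) expands symbol-by-symbol to cik yk cik yk iik k yk cik yk iik k yk cik yk k k yk yk cik yk iik k yk cik yk; joining the 25 pieces gives the next term.

cikykcikykiikkykcikykiikkykcikykkkykykcikykiikkykcikyk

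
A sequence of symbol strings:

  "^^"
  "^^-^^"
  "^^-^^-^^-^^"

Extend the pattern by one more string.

Each string is two copies of the previous one joined by '-'.
So the next term is two copies of ^^-^^-^^-^^ with '-' between the halves.

^^-^^-^^-^^-^^-^^-^^-^^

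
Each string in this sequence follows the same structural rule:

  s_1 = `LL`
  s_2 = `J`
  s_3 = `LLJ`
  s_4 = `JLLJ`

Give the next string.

LLJJLLJ

From term 3 onward, concatenate the second-to-last term with the last: LL·J = LLJ, J·LLJ = JLLJ, …
The next term joins LLJ and JLLJ.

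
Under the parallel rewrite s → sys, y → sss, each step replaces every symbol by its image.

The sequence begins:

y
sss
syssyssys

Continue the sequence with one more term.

sysssssyssysssssyssysssssys

Apply φ to syssyssys symbol by symbol: s→sys, y→sss, s→sys, s→sys, y→sss, s→sys, s→sys, y→sss, s→sys; joined: sys sss sys sys sss sys sys sss sys.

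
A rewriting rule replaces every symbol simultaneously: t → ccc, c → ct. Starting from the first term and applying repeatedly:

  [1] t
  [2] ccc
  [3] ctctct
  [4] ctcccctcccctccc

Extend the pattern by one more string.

Replace each of the 15 characters of ctcccctcccctccc in place — ct ccc ct ct ct ct ccc ct ct ct ct ccc ct ct ct — and concatenate.

ctcccctctctctcccctctctctcccctctct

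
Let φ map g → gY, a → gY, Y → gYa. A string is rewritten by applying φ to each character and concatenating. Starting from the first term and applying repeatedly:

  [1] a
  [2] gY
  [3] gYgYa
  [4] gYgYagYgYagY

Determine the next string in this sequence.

Apply φ to gYgYagYgYagY symbol by symbol: g→gY, Y→gYa, g→gY, Y→gYa, a→gY, g→gY, Y→gYa, g→gY, Y→gYa, a→gY, g→gY, Y→gYa; joined: gY gYa gY gYa gY gY gYa gY gYa gY gY gYa.

gYgYagYgYagYgYgYagYgYagYgYgYa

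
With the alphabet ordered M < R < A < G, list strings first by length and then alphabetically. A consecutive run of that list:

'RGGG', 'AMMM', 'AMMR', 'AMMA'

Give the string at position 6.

AMRM

Continuing the enumeration 2 steps past AMMA: AMMA → AMMG → (answer).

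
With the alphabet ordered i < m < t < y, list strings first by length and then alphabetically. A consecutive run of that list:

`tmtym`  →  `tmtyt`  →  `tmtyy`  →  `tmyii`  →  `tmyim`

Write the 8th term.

tmymi

Advancing 3 positions from tmyim through tmyim → tmyit → tmyiy reaches term 8.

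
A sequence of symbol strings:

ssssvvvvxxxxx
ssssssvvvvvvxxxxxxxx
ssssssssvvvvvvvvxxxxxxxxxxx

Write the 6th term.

The n-th term is 2n s's then 2n v's then 3n-1 x's, where the shown terms are n = 2, 3, 4.
For term 6, n = 7, so the run lengths are 14, 14, 20.

ssssssssssssssvvvvvvvvvvvvvvxxxxxxxxxxxxxxxxxxxx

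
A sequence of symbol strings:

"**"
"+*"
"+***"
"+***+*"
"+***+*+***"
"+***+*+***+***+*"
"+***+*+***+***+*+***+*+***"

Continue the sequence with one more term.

This is a Fibonacci-style word recurrence s(k) = s(k−1)·s(k−2): e.g. +*·** = +***.
Continuing: +***+*+***+***+*+***+*+*** · +***+*+***+***+* gives term 8.

+***+*+***+***+*+***+*+***+***+*+***+***+*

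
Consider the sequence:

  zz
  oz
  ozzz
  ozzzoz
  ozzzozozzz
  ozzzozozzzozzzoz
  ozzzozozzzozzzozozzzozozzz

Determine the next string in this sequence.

ozzzozozzzozzzozozzzozozzzozzzozozzzozzzoz

This is a Fibonacci-style word recurrence s(k) = s(k−1)·s(k−2): e.g. oz·zz = ozzz.
So term 8 is ozzzozozzzozzzozozzzozozzz·ozzzozozzzozzzoz.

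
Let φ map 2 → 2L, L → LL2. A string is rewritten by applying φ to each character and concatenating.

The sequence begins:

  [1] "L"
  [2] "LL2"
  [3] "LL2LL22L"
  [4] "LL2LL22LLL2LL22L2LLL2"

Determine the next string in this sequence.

Applying the rule to each of the 21 symbols of LL2LL22LLL2LL22L2LLL2 gives the pieces LL2 LL2 2L LL2 LL2 2L 2L LL2 LL2 LL2 2L LL2 LL2 2L 2L LL2 2L LL2 LL2 LL2 2L, which concatenate to the answer.

LL2LL22LLL2LL22L2LLL2LL2LL22LLL2LL22L2LLL22LLL2LL2LL22L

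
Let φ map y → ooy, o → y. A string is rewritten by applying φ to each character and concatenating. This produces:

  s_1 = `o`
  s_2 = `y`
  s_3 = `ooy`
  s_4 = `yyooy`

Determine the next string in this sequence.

ooyooyyyooy

Expanding yyooy: y→ooy, y→ooy, o→y, o→y, y→ooy. Concatenated: ooy ooy y y ooy.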